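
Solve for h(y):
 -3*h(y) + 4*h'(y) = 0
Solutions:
 h(y) = C1*exp(3*y/4)


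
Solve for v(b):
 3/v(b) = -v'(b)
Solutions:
 v(b) = -sqrt(C1 - 6*b)
 v(b) = sqrt(C1 - 6*b)


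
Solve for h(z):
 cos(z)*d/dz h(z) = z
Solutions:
 h(z) = C1 + Integral(z/cos(z), z)


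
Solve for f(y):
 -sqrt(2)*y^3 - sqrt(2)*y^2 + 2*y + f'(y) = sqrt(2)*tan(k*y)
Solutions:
 f(y) = C1 + sqrt(2)*y^4/4 + sqrt(2)*y^3/3 - y^2 + sqrt(2)*Piecewise((-log(cos(k*y))/k, Ne(k, 0)), (0, True))


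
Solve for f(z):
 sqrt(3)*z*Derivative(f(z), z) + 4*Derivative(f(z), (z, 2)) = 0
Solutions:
 f(z) = C1 + C2*erf(sqrt(2)*3^(1/4)*z/4)


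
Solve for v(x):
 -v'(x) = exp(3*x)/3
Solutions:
 v(x) = C1 - exp(3*x)/9


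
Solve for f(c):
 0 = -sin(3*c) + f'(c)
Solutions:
 f(c) = C1 - cos(3*c)/3


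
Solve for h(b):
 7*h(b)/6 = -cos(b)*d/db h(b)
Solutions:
 h(b) = C1*(sin(b) - 1)^(7/12)/(sin(b) + 1)^(7/12)


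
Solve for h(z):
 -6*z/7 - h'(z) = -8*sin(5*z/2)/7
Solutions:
 h(z) = C1 - 3*z^2/7 - 16*cos(5*z/2)/35


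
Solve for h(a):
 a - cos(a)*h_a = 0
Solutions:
 h(a) = C1 + Integral(a/cos(a), a)


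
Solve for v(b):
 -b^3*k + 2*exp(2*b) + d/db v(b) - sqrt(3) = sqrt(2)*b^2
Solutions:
 v(b) = C1 + b^4*k/4 + sqrt(2)*b^3/3 + sqrt(3)*b - exp(2*b)


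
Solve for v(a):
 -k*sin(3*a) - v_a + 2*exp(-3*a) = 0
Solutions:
 v(a) = C1 + k*cos(3*a)/3 - 2*exp(-3*a)/3


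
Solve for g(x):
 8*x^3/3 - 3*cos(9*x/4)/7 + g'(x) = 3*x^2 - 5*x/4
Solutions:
 g(x) = C1 - 2*x^4/3 + x^3 - 5*x^2/8 + 4*sin(9*x/4)/21


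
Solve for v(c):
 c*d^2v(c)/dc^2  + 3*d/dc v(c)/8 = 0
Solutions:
 v(c) = C1 + C2*c^(5/8)


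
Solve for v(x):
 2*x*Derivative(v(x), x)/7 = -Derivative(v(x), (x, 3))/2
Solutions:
 v(x) = C1 + Integral(C2*airyai(-14^(2/3)*x/7) + C3*airybi(-14^(2/3)*x/7), x)


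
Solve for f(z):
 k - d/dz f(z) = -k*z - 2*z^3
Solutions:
 f(z) = C1 + k*z^2/2 + k*z + z^4/2


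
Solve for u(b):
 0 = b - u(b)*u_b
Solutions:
 u(b) = -sqrt(C1 + b^2)
 u(b) = sqrt(C1 + b^2)


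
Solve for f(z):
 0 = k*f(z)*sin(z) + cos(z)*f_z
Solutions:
 f(z) = C1*exp(k*log(cos(z)))


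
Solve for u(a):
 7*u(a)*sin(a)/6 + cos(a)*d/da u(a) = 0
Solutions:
 u(a) = C1*cos(a)^(7/6)


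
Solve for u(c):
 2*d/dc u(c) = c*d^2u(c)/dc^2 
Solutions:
 u(c) = C1 + C2*c^3


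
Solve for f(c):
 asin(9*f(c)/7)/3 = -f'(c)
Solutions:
 Integral(1/asin(9*_y/7), (_y, f(c))) = C1 - c/3


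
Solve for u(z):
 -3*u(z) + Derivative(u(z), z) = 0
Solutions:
 u(z) = C1*exp(3*z)


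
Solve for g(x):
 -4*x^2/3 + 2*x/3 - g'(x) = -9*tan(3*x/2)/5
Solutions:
 g(x) = C1 - 4*x^3/9 + x^2/3 - 6*log(cos(3*x/2))/5


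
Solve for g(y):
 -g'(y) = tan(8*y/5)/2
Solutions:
 g(y) = C1 + 5*log(cos(8*y/5))/16


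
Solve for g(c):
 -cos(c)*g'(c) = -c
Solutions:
 g(c) = C1 + Integral(c/cos(c), c)


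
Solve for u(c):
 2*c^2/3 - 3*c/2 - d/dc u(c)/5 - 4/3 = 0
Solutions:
 u(c) = C1 + 10*c^3/9 - 15*c^2/4 - 20*c/3


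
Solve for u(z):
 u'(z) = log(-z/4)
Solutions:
 u(z) = C1 + z*log(-z) + z*(-2*log(2) - 1)


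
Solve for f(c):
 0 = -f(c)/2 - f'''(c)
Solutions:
 f(c) = C3*exp(-2^(2/3)*c/2) + (C1*sin(2^(2/3)*sqrt(3)*c/4) + C2*cos(2^(2/3)*sqrt(3)*c/4))*exp(2^(2/3)*c/4)


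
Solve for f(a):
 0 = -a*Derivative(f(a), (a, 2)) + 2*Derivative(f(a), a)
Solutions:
 f(a) = C1 + C2*a^3


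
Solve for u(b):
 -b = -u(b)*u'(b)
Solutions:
 u(b) = -sqrt(C1 + b^2)
 u(b) = sqrt(C1 + b^2)


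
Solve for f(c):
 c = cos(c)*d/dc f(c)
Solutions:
 f(c) = C1 + Integral(c/cos(c), c)


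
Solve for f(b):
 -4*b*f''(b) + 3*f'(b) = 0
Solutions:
 f(b) = C1 + C2*b^(7/4)


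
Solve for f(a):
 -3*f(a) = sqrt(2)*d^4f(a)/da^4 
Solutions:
 f(a) = (C1*sin(2^(3/8)*3^(1/4)*a/2) + C2*cos(2^(3/8)*3^(1/4)*a/2))*exp(-2^(3/8)*3^(1/4)*a/2) + (C3*sin(2^(3/8)*3^(1/4)*a/2) + C4*cos(2^(3/8)*3^(1/4)*a/2))*exp(2^(3/8)*3^(1/4)*a/2)


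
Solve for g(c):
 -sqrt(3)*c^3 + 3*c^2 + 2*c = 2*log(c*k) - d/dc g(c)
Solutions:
 g(c) = C1 + sqrt(3)*c^4/4 - c^3 - c^2 + 2*c*log(c*k) - 2*c


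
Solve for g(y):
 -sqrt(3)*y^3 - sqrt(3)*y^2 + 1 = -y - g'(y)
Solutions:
 g(y) = C1 + sqrt(3)*y^4/4 + sqrt(3)*y^3/3 - y^2/2 - y


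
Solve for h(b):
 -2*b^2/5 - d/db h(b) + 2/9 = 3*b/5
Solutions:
 h(b) = C1 - 2*b^3/15 - 3*b^2/10 + 2*b/9


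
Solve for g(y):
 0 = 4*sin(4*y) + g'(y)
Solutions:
 g(y) = C1 + cos(4*y)


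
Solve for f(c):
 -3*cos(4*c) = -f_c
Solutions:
 f(c) = C1 + 3*sin(4*c)/4


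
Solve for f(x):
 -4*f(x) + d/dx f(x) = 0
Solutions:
 f(x) = C1*exp(4*x)


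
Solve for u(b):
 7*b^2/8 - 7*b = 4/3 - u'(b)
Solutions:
 u(b) = C1 - 7*b^3/24 + 7*b^2/2 + 4*b/3


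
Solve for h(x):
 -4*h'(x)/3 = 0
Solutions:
 h(x) = C1


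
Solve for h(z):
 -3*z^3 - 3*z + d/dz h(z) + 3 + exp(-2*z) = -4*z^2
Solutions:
 h(z) = C1 + 3*z^4/4 - 4*z^3/3 + 3*z^2/2 - 3*z + exp(-2*z)/2


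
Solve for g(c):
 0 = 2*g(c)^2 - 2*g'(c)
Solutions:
 g(c) = -1/(C1 + c)


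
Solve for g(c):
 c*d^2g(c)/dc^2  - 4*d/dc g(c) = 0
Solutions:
 g(c) = C1 + C2*c^5


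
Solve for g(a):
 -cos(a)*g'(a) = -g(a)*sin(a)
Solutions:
 g(a) = C1/cos(a)


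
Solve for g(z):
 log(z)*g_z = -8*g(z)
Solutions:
 g(z) = C1*exp(-8*li(z))


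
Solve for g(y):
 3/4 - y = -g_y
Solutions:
 g(y) = C1 + y^2/2 - 3*y/4


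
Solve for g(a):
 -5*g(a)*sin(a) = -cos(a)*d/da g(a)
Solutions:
 g(a) = C1/cos(a)^5


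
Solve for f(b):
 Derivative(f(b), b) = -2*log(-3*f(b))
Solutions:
 Integral(1/(log(-_y) + log(3)), (_y, f(b)))/2 = C1 - b


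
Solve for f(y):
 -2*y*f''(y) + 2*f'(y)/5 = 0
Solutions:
 f(y) = C1 + C2*y^(6/5)


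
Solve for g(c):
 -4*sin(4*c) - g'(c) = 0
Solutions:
 g(c) = C1 + cos(4*c)


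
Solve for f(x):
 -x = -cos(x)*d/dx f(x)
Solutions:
 f(x) = C1 + Integral(x/cos(x), x)


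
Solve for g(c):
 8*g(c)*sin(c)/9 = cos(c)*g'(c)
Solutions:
 g(c) = C1/cos(c)^(8/9)


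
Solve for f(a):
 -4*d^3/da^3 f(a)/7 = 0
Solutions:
 f(a) = C1 + C2*a + C3*a^2


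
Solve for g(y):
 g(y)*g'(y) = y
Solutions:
 g(y) = -sqrt(C1 + y^2)
 g(y) = sqrt(C1 + y^2)


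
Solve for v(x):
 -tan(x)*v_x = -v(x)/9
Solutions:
 v(x) = C1*sin(x)^(1/9)


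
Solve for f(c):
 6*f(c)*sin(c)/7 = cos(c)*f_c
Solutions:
 f(c) = C1/cos(c)^(6/7)


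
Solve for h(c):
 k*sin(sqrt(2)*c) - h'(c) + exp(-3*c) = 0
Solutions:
 h(c) = C1 - sqrt(2)*k*cos(sqrt(2)*c)/2 - exp(-3*c)/3


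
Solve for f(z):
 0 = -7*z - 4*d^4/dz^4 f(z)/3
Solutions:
 f(z) = C1 + C2*z + C3*z^2 + C4*z^3 - 7*z^5/160


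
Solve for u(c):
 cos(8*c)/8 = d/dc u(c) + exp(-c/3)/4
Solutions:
 u(c) = C1 + sin(8*c)/64 + 3*exp(-c/3)/4


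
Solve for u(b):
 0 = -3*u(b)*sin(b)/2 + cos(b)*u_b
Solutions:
 u(b) = C1/cos(b)^(3/2)


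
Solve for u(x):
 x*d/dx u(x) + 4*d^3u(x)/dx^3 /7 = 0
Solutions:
 u(x) = C1 + Integral(C2*airyai(-14^(1/3)*x/2) + C3*airybi(-14^(1/3)*x/2), x)


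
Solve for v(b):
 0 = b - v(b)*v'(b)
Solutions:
 v(b) = -sqrt(C1 + b^2)
 v(b) = sqrt(C1 + b^2)


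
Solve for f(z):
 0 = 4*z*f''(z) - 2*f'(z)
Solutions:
 f(z) = C1 + C2*z^(3/2)


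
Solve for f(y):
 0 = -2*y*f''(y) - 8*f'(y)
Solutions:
 f(y) = C1 + C2/y^3


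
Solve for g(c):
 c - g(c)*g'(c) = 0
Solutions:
 g(c) = -sqrt(C1 + c^2)
 g(c) = sqrt(C1 + c^2)


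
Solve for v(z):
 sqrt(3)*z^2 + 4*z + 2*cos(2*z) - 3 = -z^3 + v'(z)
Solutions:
 v(z) = C1 + z^4/4 + sqrt(3)*z^3/3 + 2*z^2 - 3*z + sin(2*z)


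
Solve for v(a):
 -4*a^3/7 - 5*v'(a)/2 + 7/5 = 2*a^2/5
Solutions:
 v(a) = C1 - 2*a^4/35 - 4*a^3/75 + 14*a/25


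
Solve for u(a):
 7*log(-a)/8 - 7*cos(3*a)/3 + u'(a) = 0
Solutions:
 u(a) = C1 - 7*a*log(-a)/8 + 7*a/8 + 7*sin(3*a)/9


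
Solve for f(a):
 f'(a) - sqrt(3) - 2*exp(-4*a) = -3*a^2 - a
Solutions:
 f(a) = C1 - a^3 - a^2/2 + sqrt(3)*a - exp(-4*a)/2


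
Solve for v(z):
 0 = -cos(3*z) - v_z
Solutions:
 v(z) = C1 - sin(3*z)/3


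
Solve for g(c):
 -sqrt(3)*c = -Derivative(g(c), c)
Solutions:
 g(c) = C1 + sqrt(3)*c^2/2


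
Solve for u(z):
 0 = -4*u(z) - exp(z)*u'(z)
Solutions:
 u(z) = C1*exp(4*exp(-z))


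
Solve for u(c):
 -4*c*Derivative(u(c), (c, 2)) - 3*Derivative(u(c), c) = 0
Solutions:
 u(c) = C1 + C2*c^(1/4)


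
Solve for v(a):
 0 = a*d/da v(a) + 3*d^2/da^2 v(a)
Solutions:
 v(a) = C1 + C2*erf(sqrt(6)*a/6)


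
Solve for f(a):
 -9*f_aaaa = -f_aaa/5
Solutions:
 f(a) = C1 + C2*a + C3*a^2 + C4*exp(a/45)


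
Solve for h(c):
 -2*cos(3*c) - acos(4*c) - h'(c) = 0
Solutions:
 h(c) = C1 - c*acos(4*c) + sqrt(1 - 16*c^2)/4 - 2*sin(3*c)/3


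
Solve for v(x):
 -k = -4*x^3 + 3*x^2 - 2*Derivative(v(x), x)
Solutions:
 v(x) = C1 + k*x/2 - x^4/2 + x^3/2


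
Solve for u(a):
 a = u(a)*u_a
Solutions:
 u(a) = -sqrt(C1 + a^2)
 u(a) = sqrt(C1 + a^2)


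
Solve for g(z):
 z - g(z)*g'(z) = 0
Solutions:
 g(z) = -sqrt(C1 + z^2)
 g(z) = sqrt(C1 + z^2)


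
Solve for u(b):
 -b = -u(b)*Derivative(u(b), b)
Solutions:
 u(b) = -sqrt(C1 + b^2)
 u(b) = sqrt(C1 + b^2)


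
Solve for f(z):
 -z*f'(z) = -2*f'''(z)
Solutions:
 f(z) = C1 + Integral(C2*airyai(2^(2/3)*z/2) + C3*airybi(2^(2/3)*z/2), z)


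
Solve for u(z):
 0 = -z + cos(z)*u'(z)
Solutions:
 u(z) = C1 + Integral(z/cos(z), z)


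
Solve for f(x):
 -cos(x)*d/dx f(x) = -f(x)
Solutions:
 f(x) = C1*sqrt(sin(x) + 1)/sqrt(sin(x) - 1)


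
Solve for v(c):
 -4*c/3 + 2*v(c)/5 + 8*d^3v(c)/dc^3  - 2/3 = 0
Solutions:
 v(c) = C3*exp(-50^(1/3)*c/10) + 10*c/3 + (C1*sin(sqrt(3)*50^(1/3)*c/20) + C2*cos(sqrt(3)*50^(1/3)*c/20))*exp(50^(1/3)*c/20) + 5/3


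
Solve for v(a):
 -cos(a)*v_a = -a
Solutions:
 v(a) = C1 + Integral(a/cos(a), a)


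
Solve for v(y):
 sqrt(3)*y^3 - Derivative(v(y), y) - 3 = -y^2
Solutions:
 v(y) = C1 + sqrt(3)*y^4/4 + y^3/3 - 3*y


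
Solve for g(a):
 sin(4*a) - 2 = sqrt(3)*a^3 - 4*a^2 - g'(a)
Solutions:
 g(a) = C1 + sqrt(3)*a^4/4 - 4*a^3/3 + 2*a + cos(4*a)/4


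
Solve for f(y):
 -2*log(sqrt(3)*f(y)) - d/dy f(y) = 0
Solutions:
 Integral(1/(2*log(_y) + log(3)), (_y, f(y))) = C1 - y


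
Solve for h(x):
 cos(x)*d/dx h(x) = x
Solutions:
 h(x) = C1 + Integral(x/cos(x), x)


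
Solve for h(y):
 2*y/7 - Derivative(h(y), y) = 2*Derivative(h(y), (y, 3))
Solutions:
 h(y) = C1 + C2*sin(sqrt(2)*y/2) + C3*cos(sqrt(2)*y/2) + y^2/7


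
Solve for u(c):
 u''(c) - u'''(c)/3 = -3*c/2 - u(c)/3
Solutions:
 u(c) = C1*exp(c*(-2^(2/3)*(sqrt(5) + 3)^(1/3)/4 - 2^(1/3)/(2*(sqrt(5) + 3)^(1/3)) + 1))*sin(2^(1/3)*sqrt(3)*c*(-2^(1/3)*(sqrt(5) + 3)^(1/3) + 2/(sqrt(5) + 3)^(1/3))/4) + C2*exp(c*(-2^(2/3)*(sqrt(5) + 3)^(1/3)/4 - 2^(1/3)/(2*(sqrt(5) + 3)^(1/3)) + 1))*cos(2^(1/3)*sqrt(3)*c*(-2^(1/3)*(sqrt(5) + 3)^(1/3) + 2/(sqrt(5) + 3)^(1/3))/4) + C3*exp(c*(2^(1/3)/(sqrt(5) + 3)^(1/3) + 1 + 2^(2/3)*(sqrt(5) + 3)^(1/3)/2)) - 9*c/2


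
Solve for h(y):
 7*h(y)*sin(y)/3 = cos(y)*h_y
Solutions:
 h(y) = C1/cos(y)^(7/3)


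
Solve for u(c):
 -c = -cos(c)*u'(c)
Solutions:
 u(c) = C1 + Integral(c/cos(c), c)


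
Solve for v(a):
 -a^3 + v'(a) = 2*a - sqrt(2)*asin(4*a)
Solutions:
 v(a) = C1 + a^4/4 + a^2 - sqrt(2)*(a*asin(4*a) + sqrt(1 - 16*a^2)/4)


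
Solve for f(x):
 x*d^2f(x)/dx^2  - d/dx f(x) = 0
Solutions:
 f(x) = C1 + C2*x^2


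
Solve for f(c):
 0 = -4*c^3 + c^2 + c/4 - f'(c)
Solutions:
 f(c) = C1 - c^4 + c^3/3 + c^2/8


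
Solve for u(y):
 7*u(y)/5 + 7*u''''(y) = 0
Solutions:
 u(y) = (C1*sin(sqrt(2)*5^(3/4)*y/10) + C2*cos(sqrt(2)*5^(3/4)*y/10))*exp(-sqrt(2)*5^(3/4)*y/10) + (C3*sin(sqrt(2)*5^(3/4)*y/10) + C4*cos(sqrt(2)*5^(3/4)*y/10))*exp(sqrt(2)*5^(3/4)*y/10)


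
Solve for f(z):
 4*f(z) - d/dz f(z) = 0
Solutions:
 f(z) = C1*exp(4*z)


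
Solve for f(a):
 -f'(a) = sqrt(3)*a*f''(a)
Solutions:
 f(a) = C1 + C2*a^(1 - sqrt(3)/3)


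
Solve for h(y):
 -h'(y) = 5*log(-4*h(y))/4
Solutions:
 4*Integral(1/(log(-_y) + 2*log(2)), (_y, h(y)))/5 = C1 - y


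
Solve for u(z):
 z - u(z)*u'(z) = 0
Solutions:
 u(z) = -sqrt(C1 + z^2)
 u(z) = sqrt(C1 + z^2)


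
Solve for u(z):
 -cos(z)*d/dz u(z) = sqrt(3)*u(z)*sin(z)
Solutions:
 u(z) = C1*cos(z)^(sqrt(3))


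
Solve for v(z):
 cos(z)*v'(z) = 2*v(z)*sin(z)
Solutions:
 v(z) = C1/cos(z)^2


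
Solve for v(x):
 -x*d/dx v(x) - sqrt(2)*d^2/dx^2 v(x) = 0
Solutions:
 v(x) = C1 + C2*erf(2^(1/4)*x/2)


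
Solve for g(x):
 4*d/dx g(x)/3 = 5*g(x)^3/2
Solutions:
 g(x) = -2*sqrt(-1/(C1 + 15*x))
 g(x) = 2*sqrt(-1/(C1 + 15*x))


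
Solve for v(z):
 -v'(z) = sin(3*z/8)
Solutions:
 v(z) = C1 + 8*cos(3*z/8)/3


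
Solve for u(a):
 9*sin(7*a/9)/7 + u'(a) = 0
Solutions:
 u(a) = C1 + 81*cos(7*a/9)/49


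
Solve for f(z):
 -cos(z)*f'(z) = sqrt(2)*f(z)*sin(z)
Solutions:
 f(z) = C1*cos(z)^(sqrt(2))


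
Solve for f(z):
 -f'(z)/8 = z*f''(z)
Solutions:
 f(z) = C1 + C2*z^(7/8)


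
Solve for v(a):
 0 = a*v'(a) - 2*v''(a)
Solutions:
 v(a) = C1 + C2*erfi(a/2)


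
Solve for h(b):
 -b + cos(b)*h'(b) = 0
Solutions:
 h(b) = C1 + Integral(b/cos(b), b)


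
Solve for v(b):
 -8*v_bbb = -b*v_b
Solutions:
 v(b) = C1 + Integral(C2*airyai(b/2) + C3*airybi(b/2), b)


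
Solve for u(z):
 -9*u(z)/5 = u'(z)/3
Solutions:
 u(z) = C1*exp(-27*z/5)


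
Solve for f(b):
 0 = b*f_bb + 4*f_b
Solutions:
 f(b) = C1 + C2/b^3


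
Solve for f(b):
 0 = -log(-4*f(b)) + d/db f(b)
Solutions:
 -Integral(1/(log(-_y) + 2*log(2)), (_y, f(b))) = C1 - b


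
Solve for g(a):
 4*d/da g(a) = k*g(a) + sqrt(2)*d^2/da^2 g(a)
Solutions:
 g(a) = C1*exp(sqrt(2)*a*(1 - sqrt(-sqrt(2)*k + 4)/2)) + C2*exp(sqrt(2)*a*(sqrt(-sqrt(2)*k + 4)/2 + 1))


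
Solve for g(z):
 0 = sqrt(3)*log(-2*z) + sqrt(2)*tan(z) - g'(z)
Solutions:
 g(z) = C1 + sqrt(3)*z*(log(-z) - 1) + sqrt(3)*z*log(2) - sqrt(2)*log(cos(z))


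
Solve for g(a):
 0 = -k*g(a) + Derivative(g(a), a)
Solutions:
 g(a) = C1*exp(a*k)


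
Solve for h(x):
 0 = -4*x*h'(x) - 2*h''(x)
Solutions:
 h(x) = C1 + C2*erf(x)


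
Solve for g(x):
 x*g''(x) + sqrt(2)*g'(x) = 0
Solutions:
 g(x) = C1 + C2*x^(1 - sqrt(2))


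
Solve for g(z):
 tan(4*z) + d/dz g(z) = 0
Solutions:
 g(z) = C1 + log(cos(4*z))/4


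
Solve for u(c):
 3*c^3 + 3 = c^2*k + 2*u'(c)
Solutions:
 u(c) = C1 + 3*c^4/8 - c^3*k/6 + 3*c/2


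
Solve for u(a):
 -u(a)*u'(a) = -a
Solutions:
 u(a) = -sqrt(C1 + a^2)
 u(a) = sqrt(C1 + a^2)


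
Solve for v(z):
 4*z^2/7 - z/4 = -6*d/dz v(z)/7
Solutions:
 v(z) = C1 - 2*z^3/9 + 7*z^2/48


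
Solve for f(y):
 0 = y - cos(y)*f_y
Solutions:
 f(y) = C1 + Integral(y/cos(y), y)


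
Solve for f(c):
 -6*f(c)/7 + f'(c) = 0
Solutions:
 f(c) = C1*exp(6*c/7)


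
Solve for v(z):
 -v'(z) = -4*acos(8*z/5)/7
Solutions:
 v(z) = C1 + 4*z*acos(8*z/5)/7 - sqrt(25 - 64*z^2)/14


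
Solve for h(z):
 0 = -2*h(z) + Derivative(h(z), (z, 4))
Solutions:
 h(z) = C1*exp(-2^(1/4)*z) + C2*exp(2^(1/4)*z) + C3*sin(2^(1/4)*z) + C4*cos(2^(1/4)*z)


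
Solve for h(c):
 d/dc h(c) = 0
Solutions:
 h(c) = C1


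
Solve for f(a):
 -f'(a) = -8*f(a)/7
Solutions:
 f(a) = C1*exp(8*a/7)


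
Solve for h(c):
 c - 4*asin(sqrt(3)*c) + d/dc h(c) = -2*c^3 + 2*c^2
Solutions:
 h(c) = C1 - c^4/2 + 2*c^3/3 - c^2/2 + 4*c*asin(sqrt(3)*c) + 4*sqrt(3)*sqrt(1 - 3*c^2)/3


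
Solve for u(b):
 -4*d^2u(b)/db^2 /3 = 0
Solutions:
 u(b) = C1 + C2*b


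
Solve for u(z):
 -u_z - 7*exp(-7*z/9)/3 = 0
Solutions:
 u(z) = C1 + 3*exp(-7*z/9)


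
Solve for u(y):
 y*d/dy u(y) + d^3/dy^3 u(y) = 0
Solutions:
 u(y) = C1 + Integral(C2*airyai(-y) + C3*airybi(-y), y)


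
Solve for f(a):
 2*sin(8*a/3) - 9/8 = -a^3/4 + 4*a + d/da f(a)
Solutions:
 f(a) = C1 + a^4/16 - 2*a^2 - 9*a/8 - 3*cos(8*a/3)/4


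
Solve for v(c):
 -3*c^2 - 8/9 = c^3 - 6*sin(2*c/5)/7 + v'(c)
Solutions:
 v(c) = C1 - c^4/4 - c^3 - 8*c/9 - 15*cos(2*c/5)/7


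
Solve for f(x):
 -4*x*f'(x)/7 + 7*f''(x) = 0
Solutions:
 f(x) = C1 + C2*erfi(sqrt(2)*x/7)


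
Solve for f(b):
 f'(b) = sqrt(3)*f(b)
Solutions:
 f(b) = C1*exp(sqrt(3)*b)


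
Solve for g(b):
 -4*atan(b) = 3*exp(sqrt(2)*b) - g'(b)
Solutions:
 g(b) = C1 + 4*b*atan(b) + 3*sqrt(2)*exp(sqrt(2)*b)/2 - 2*log(b^2 + 1)


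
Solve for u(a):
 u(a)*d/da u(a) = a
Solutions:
 u(a) = -sqrt(C1 + a^2)
 u(a) = sqrt(C1 + a^2)


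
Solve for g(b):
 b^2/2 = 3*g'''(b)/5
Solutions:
 g(b) = C1 + C2*b + C3*b^2 + b^5/72


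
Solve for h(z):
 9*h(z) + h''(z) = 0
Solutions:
 h(z) = C1*sin(3*z) + C2*cos(3*z)


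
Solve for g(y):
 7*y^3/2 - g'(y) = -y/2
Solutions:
 g(y) = C1 + 7*y^4/8 + y^2/4


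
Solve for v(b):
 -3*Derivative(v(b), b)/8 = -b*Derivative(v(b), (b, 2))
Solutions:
 v(b) = C1 + C2*b^(11/8)


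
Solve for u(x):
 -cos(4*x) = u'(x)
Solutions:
 u(x) = C1 - sin(4*x)/4


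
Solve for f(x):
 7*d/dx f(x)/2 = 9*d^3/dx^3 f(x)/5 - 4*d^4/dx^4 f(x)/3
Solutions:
 f(x) = C1 + C2*exp(x*(27*3^(2/3)/(10*sqrt(105490) + 3257)^(1/3) + 18 + 3^(1/3)*(10*sqrt(105490) + 3257)^(1/3))/40)*sin(3^(1/6)*x*(-3^(2/3)*(10*sqrt(105490) + 3257)^(1/3) + 81/(10*sqrt(105490) + 3257)^(1/3))/40) + C3*exp(x*(27*3^(2/3)/(10*sqrt(105490) + 3257)^(1/3) + 18 + 3^(1/3)*(10*sqrt(105490) + 3257)^(1/3))/40)*cos(3^(1/6)*x*(-3^(2/3)*(10*sqrt(105490) + 3257)^(1/3) + 81/(10*sqrt(105490) + 3257)^(1/3))/40) + C4*exp(x*(-3^(1/3)*(10*sqrt(105490) + 3257)^(1/3) - 27*3^(2/3)/(10*sqrt(105490) + 3257)^(1/3) + 9)/20)


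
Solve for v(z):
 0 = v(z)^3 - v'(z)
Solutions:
 v(z) = -sqrt(2)*sqrt(-1/(C1 + z))/2
 v(z) = sqrt(2)*sqrt(-1/(C1 + z))/2


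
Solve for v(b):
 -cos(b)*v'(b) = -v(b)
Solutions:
 v(b) = C1*sqrt(sin(b) + 1)/sqrt(sin(b) - 1)


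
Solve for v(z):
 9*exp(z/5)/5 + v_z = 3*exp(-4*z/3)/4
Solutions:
 v(z) = C1 - 9*exp(z/5) - 9*exp(-4*z/3)/16


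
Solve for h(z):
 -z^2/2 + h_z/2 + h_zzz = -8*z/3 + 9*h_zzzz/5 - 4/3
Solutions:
 h(z) = C1 + C2*exp(z*(-10^(1/3)*(27*sqrt(7161) + 2287)^(1/3) - 10*10^(2/3)/(27*sqrt(7161) + 2287)^(1/3) + 20)/108)*sin(10^(1/3)*sqrt(3)*z*(-(27*sqrt(7161) + 2287)^(1/3) + 10*10^(1/3)/(27*sqrt(7161) + 2287)^(1/3))/108) + C3*exp(z*(-10^(1/3)*(27*sqrt(7161) + 2287)^(1/3) - 10*10^(2/3)/(27*sqrt(7161) + 2287)^(1/3) + 20)/108)*cos(10^(1/3)*sqrt(3)*z*(-(27*sqrt(7161) + 2287)^(1/3) + 10*10^(1/3)/(27*sqrt(7161) + 2287)^(1/3))/108) + C4*exp(z*(10*10^(2/3)/(27*sqrt(7161) + 2287)^(1/3) + 10 + 10^(1/3)*(27*sqrt(7161) + 2287)^(1/3))/54) + z^3/3 - 8*z^2/3 - 20*z/3


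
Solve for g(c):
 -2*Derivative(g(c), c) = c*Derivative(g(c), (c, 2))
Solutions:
 g(c) = C1 + C2/c


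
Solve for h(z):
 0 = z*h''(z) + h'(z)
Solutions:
 h(z) = C1 + C2*log(z)


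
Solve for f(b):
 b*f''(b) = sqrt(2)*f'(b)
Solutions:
 f(b) = C1 + C2*b^(1 + sqrt(2))


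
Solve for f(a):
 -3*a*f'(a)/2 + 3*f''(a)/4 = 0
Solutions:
 f(a) = C1 + C2*erfi(a)


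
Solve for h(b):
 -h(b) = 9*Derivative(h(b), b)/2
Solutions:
 h(b) = C1*exp(-2*b/9)


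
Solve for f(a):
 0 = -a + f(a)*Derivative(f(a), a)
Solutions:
 f(a) = -sqrt(C1 + a^2)
 f(a) = sqrt(C1 + a^2)


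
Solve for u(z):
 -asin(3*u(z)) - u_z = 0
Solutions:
 Integral(1/asin(3*_y), (_y, u(z))) = C1 - z


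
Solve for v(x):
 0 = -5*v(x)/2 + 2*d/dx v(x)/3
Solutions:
 v(x) = C1*exp(15*x/4)


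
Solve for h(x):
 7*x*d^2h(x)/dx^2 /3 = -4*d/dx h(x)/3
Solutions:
 h(x) = C1 + C2*x^(3/7)


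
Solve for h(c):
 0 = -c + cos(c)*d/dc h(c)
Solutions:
 h(c) = C1 + Integral(c/cos(c), c)


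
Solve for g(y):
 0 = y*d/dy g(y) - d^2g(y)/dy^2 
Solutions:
 g(y) = C1 + C2*erfi(sqrt(2)*y/2)


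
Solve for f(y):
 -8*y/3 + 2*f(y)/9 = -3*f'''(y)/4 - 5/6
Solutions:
 f(y) = C3*exp(-2*y/3) + 12*y + (C1*sin(sqrt(3)*y/3) + C2*cos(sqrt(3)*y/3))*exp(y/3) - 15/4


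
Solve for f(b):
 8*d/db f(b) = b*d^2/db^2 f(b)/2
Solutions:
 f(b) = C1 + C2*b^17


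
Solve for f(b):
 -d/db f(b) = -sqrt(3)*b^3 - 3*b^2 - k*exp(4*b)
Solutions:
 f(b) = C1 + sqrt(3)*b^4/4 + b^3 + k*exp(4*b)/4


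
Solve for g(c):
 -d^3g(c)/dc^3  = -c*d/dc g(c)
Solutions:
 g(c) = C1 + Integral(C2*airyai(c) + C3*airybi(c), c)


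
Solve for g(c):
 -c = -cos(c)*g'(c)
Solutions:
 g(c) = C1 + Integral(c/cos(c), c)


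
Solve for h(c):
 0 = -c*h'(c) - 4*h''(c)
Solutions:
 h(c) = C1 + C2*erf(sqrt(2)*c/4)


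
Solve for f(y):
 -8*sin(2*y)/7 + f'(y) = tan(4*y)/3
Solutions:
 f(y) = C1 - log(cos(4*y))/12 - 4*cos(2*y)/7


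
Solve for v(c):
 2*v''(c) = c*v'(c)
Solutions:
 v(c) = C1 + C2*erfi(c/2)


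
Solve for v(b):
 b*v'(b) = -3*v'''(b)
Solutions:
 v(b) = C1 + Integral(C2*airyai(-3^(2/3)*b/3) + C3*airybi(-3^(2/3)*b/3), b)


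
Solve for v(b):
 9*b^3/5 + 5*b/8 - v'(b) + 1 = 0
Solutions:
 v(b) = C1 + 9*b^4/20 + 5*b^2/16 + b


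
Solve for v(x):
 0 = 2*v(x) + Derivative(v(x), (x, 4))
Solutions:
 v(x) = (C1*sin(2^(3/4)*x/2) + C2*cos(2^(3/4)*x/2))*exp(-2^(3/4)*x/2) + (C3*sin(2^(3/4)*x/2) + C4*cos(2^(3/4)*x/2))*exp(2^(3/4)*x/2)


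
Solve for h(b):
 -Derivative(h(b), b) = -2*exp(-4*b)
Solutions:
 h(b) = C1 - exp(-4*b)/2


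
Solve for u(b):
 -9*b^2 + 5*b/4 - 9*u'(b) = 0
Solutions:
 u(b) = C1 - b^3/3 + 5*b^2/72


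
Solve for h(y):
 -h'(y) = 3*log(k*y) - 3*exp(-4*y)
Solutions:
 h(y) = C1 - 3*y*log(k*y) + 3*y - 3*exp(-4*y)/4


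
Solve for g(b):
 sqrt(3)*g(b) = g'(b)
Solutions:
 g(b) = C1*exp(sqrt(3)*b)


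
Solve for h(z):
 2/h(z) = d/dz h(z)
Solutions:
 h(z) = -sqrt(C1 + 4*z)
 h(z) = sqrt(C1 + 4*z)


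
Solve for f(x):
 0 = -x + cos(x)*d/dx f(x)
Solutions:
 f(x) = C1 + Integral(x/cos(x), x)


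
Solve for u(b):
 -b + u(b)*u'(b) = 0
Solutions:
 u(b) = -sqrt(C1 + b^2)
 u(b) = sqrt(C1 + b^2)


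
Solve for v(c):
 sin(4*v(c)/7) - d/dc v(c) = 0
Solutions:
 -c + 7*log(cos(4*v(c)/7) - 1)/8 - 7*log(cos(4*v(c)/7) + 1)/8 = C1


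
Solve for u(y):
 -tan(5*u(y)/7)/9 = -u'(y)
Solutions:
 u(y) = -7*asin(C1*exp(5*y/63))/5 + 7*pi/5
 u(y) = 7*asin(C1*exp(5*y/63))/5


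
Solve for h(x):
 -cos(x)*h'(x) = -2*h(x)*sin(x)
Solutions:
 h(x) = C1/cos(x)^2


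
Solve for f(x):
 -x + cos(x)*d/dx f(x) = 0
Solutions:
 f(x) = C1 + Integral(x/cos(x), x)


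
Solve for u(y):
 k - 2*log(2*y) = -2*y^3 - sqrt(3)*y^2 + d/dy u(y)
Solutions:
 u(y) = C1 + k*y + y^4/2 + sqrt(3)*y^3/3 - 2*y*log(y) - y*log(4) + 2*y


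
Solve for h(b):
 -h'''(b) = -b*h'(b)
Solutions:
 h(b) = C1 + Integral(C2*airyai(b) + C3*airybi(b), b)


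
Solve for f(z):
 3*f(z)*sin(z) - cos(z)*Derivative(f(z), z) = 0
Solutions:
 f(z) = C1/cos(z)^3


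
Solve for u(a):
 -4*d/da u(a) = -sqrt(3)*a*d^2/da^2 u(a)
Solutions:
 u(a) = C1 + C2*a^(1 + 4*sqrt(3)/3)


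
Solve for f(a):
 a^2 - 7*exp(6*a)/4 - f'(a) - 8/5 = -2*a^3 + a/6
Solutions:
 f(a) = C1 + a^4/2 + a^3/3 - a^2/12 - 8*a/5 - 7*exp(6*a)/24


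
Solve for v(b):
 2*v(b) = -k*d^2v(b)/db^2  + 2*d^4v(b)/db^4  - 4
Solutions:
 v(b) = C1*exp(-b*sqrt(k - sqrt(k^2 + 16))/2) + C2*exp(b*sqrt(k - sqrt(k^2 + 16))/2) + C3*exp(-b*sqrt(k + sqrt(k^2 + 16))/2) + C4*exp(b*sqrt(k + sqrt(k^2 + 16))/2) - 2


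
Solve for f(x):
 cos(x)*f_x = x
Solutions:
 f(x) = C1 + Integral(x/cos(x), x)


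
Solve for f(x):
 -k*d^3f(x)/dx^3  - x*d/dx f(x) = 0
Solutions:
 f(x) = C1 + Integral(C2*airyai(x*(-1/k)^(1/3)) + C3*airybi(x*(-1/k)^(1/3)), x)


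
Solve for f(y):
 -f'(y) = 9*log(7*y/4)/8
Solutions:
 f(y) = C1 - 9*y*log(y)/8 - 9*y*log(7)/8 + 9*y/8 + 9*y*log(2)/4


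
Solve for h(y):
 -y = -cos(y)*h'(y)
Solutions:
 h(y) = C1 + Integral(y/cos(y), y)


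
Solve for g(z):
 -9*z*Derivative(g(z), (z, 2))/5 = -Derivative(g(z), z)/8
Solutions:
 g(z) = C1 + C2*z^(77/72)


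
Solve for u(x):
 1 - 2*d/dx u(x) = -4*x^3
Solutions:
 u(x) = C1 + x^4/2 + x/2


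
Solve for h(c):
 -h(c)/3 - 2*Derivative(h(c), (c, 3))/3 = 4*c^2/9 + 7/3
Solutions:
 h(c) = C3*exp(-2^(2/3)*c/2) - 4*c^2/3 + (C1*sin(2^(2/3)*sqrt(3)*c/4) + C2*cos(2^(2/3)*sqrt(3)*c/4))*exp(2^(2/3)*c/4) - 7


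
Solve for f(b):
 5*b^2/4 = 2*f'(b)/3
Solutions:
 f(b) = C1 + 5*b^3/8


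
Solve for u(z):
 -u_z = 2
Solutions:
 u(z) = C1 - 2*z


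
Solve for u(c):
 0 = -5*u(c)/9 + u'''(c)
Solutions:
 u(c) = C3*exp(15^(1/3)*c/3) + (C1*sin(3^(5/6)*5^(1/3)*c/6) + C2*cos(3^(5/6)*5^(1/3)*c/6))*exp(-15^(1/3)*c/6)


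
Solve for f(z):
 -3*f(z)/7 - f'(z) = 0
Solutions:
 f(z) = C1*exp(-3*z/7)


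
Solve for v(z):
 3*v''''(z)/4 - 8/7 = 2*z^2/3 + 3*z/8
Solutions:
 v(z) = C1 + C2*z + C3*z^2 + C4*z^3 + z^6/405 + z^5/240 + 4*z^4/63


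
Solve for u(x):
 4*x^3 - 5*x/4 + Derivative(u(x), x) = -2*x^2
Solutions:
 u(x) = C1 - x^4 - 2*x^3/3 + 5*x^2/8


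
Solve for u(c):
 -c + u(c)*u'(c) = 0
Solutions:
 u(c) = -sqrt(C1 + c^2)
 u(c) = sqrt(C1 + c^2)


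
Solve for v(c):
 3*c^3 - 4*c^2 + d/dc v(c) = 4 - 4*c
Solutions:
 v(c) = C1 - 3*c^4/4 + 4*c^3/3 - 2*c^2 + 4*c


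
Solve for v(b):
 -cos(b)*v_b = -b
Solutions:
 v(b) = C1 + Integral(b/cos(b), b)


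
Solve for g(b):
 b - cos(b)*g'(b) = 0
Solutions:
 g(b) = C1 + Integral(b/cos(b), b)


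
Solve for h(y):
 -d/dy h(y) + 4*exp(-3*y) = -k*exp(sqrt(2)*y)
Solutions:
 h(y) = C1 + sqrt(2)*k*exp(sqrt(2)*y)/2 - 4*exp(-3*y)/3


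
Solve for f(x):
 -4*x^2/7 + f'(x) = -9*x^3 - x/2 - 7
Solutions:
 f(x) = C1 - 9*x^4/4 + 4*x^3/21 - x^2/4 - 7*x


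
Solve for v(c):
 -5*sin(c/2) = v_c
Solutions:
 v(c) = C1 + 10*cos(c/2)


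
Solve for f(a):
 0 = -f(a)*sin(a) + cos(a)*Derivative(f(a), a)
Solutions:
 f(a) = C1/cos(a)


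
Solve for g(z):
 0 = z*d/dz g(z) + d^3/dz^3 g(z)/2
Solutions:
 g(z) = C1 + Integral(C2*airyai(-2^(1/3)*z) + C3*airybi(-2^(1/3)*z), z)


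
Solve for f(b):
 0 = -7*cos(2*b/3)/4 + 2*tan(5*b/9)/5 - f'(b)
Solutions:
 f(b) = C1 - 18*log(cos(5*b/9))/25 - 21*sin(2*b/3)/8


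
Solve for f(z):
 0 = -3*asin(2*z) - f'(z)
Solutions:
 f(z) = C1 - 3*z*asin(2*z) - 3*sqrt(1 - 4*z^2)/2


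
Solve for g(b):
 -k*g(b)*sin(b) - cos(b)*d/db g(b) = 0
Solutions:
 g(b) = C1*exp(k*log(cos(b)))


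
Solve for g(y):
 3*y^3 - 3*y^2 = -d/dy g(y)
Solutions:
 g(y) = C1 - 3*y^4/4 + y^3


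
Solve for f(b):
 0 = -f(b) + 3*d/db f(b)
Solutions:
 f(b) = C1*exp(b/3)


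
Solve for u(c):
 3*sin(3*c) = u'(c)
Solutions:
 u(c) = C1 - cos(3*c)


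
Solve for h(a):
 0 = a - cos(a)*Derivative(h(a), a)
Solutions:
 h(a) = C1 + Integral(a/cos(a), a)


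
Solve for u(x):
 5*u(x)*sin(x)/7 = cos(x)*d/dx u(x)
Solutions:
 u(x) = C1/cos(x)^(5/7)


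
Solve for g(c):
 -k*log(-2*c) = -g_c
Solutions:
 g(c) = C1 + c*k*log(-c) + c*k*(-1 + log(2))


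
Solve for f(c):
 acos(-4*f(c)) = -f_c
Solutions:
 Integral(1/acos(-4*_y), (_y, f(c))) = C1 - c


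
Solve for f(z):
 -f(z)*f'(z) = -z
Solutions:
 f(z) = -sqrt(C1 + z^2)
 f(z) = sqrt(C1 + z^2)


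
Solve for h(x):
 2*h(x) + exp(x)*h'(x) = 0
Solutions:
 h(x) = C1*exp(2*exp(-x))


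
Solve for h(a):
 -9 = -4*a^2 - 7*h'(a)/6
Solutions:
 h(a) = C1 - 8*a^3/7 + 54*a/7


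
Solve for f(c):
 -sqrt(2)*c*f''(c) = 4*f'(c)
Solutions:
 f(c) = C1 + C2*c^(1 - 2*sqrt(2))


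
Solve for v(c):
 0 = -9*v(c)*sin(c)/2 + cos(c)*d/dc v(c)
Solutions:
 v(c) = C1/cos(c)^(9/2)


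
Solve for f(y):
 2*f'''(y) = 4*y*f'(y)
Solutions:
 f(y) = C1 + Integral(C2*airyai(2^(1/3)*y) + C3*airybi(2^(1/3)*y), y)


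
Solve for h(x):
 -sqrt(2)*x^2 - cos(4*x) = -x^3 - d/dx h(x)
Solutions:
 h(x) = C1 - x^4/4 + sqrt(2)*x^3/3 + sin(4*x)/4


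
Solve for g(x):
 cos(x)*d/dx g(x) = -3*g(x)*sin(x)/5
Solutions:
 g(x) = C1*cos(x)^(3/5)


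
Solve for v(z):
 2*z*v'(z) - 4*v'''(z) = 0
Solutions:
 v(z) = C1 + Integral(C2*airyai(2^(2/3)*z/2) + C3*airybi(2^(2/3)*z/2), z)


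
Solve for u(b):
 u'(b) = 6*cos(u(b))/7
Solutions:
 -6*b/7 - log(sin(u(b)) - 1)/2 + log(sin(u(b)) + 1)/2 = C1


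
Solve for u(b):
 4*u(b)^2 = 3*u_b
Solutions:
 u(b) = -3/(C1 + 4*b)


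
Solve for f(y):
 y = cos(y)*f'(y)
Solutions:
 f(y) = C1 + Integral(y/cos(y), y)


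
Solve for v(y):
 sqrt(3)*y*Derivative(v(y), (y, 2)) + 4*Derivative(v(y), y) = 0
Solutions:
 v(y) = C1 + C2*y^(1 - 4*sqrt(3)/3)


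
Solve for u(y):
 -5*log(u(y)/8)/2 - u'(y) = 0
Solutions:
 -2*Integral(1/(-log(_y) + 3*log(2)), (_y, u(y)))/5 = C1 - y


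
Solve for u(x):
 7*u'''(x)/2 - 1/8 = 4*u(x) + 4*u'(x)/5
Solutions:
 u(x) = C1*exp(-x*(4*22050^(1/3)/(sqrt(2477265) + 1575)^(1/3) + 420^(1/3)*(sqrt(2477265) + 1575)^(1/3))/210)*sin(3^(1/6)*x*(-140^(1/3)*3^(2/3)*(sqrt(2477265) + 1575)^(1/3) + 12*2450^(1/3)/(sqrt(2477265) + 1575)^(1/3))/210) + C2*exp(-x*(4*22050^(1/3)/(sqrt(2477265) + 1575)^(1/3) + 420^(1/3)*(sqrt(2477265) + 1575)^(1/3))/210)*cos(3^(1/6)*x*(-140^(1/3)*3^(2/3)*(sqrt(2477265) + 1575)^(1/3) + 12*2450^(1/3)/(sqrt(2477265) + 1575)^(1/3))/210) + C3*exp(x*(4*22050^(1/3)/(sqrt(2477265) + 1575)^(1/3) + 420^(1/3)*(sqrt(2477265) + 1575)^(1/3))/105) - 1/32


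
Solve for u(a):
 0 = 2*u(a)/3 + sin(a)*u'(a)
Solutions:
 u(a) = C1*(cos(a) + 1)^(1/3)/(cos(a) - 1)^(1/3)


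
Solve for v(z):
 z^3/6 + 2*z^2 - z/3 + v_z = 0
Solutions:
 v(z) = C1 - z^4/24 - 2*z^3/3 + z^2/6


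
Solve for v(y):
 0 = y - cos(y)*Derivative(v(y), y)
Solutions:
 v(y) = C1 + Integral(y/cos(y), y)


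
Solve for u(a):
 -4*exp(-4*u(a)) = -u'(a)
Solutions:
 u(a) = log(-I*(C1 + 16*a)^(1/4))
 u(a) = log(I*(C1 + 16*a)^(1/4))
 u(a) = log(-(C1 + 16*a)^(1/4))
 u(a) = log(C1 + 16*a)/4


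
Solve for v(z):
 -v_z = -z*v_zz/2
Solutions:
 v(z) = C1 + C2*z^3


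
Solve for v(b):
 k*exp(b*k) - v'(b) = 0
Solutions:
 v(b) = C1 + exp(b*k)


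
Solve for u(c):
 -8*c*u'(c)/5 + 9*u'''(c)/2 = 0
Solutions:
 u(c) = C1 + Integral(C2*airyai(2*150^(1/3)*c/15) + C3*airybi(2*150^(1/3)*c/15), c)


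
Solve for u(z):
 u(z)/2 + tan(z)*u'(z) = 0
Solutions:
 u(z) = C1/sqrt(sin(z))


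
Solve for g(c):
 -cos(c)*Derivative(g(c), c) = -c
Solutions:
 g(c) = C1 + Integral(c/cos(c), c)


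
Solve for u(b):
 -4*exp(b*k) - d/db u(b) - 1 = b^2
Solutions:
 u(b) = C1 - b^3/3 - b - 4*exp(b*k)/k


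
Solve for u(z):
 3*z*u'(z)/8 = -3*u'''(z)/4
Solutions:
 u(z) = C1 + Integral(C2*airyai(-2^(2/3)*z/2) + C3*airybi(-2^(2/3)*z/2), z)


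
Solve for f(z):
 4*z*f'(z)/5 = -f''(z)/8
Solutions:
 f(z) = C1 + C2*erf(4*sqrt(5)*z/5)


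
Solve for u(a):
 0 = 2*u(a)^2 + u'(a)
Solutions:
 u(a) = 1/(C1 + 2*a)


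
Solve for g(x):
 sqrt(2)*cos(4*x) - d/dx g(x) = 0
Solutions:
 g(x) = C1 + sqrt(2)*sin(4*x)/4


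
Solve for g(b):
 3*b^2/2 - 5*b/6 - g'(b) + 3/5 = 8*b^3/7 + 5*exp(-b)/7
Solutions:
 g(b) = C1 - 2*b^4/7 + b^3/2 - 5*b^2/12 + 3*b/5 + 5*exp(-b)/7


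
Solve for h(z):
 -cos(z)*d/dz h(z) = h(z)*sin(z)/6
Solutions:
 h(z) = C1*cos(z)^(1/6)


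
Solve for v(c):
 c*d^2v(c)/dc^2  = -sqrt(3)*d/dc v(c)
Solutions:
 v(c) = C1 + C2*c^(1 - sqrt(3))


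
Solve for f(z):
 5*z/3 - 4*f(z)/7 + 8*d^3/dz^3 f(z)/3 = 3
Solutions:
 f(z) = C3*exp(14^(2/3)*3^(1/3)*z/14) + 35*z/12 + (C1*sin(14^(2/3)*3^(5/6)*z/28) + C2*cos(14^(2/3)*3^(5/6)*z/28))*exp(-14^(2/3)*3^(1/3)*z/28) - 21/4


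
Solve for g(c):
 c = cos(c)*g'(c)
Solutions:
 g(c) = C1 + Integral(c/cos(c), c)


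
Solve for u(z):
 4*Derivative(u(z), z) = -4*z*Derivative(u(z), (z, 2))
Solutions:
 u(z) = C1 + C2*log(z)


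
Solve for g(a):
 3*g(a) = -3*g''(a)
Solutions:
 g(a) = C1*sin(a) + C2*cos(a)


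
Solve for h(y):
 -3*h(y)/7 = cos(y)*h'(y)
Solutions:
 h(y) = C1*(sin(y) - 1)^(3/14)/(sin(y) + 1)^(3/14)


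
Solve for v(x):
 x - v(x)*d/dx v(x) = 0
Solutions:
 v(x) = -sqrt(C1 + x^2)
 v(x) = sqrt(C1 + x^2)


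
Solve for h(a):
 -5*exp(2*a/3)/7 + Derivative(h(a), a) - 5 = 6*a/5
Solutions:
 h(a) = C1 + 3*a^2/5 + 5*a + 15*exp(2*a/3)/14


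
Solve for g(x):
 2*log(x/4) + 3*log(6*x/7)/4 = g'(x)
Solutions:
 g(x) = C1 + 11*x*log(x)/4 - x*log(112) - 11*x/4 + x*log(7)/4 + 3*x*log(6)/4


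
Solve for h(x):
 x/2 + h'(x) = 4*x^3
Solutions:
 h(x) = C1 + x^4 - x^2/4


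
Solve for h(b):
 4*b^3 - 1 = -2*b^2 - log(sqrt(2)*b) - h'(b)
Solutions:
 h(b) = C1 - b^4 - 2*b^3/3 - b*log(b) - b*log(2)/2 + 2*b


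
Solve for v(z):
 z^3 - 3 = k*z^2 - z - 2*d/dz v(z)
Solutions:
 v(z) = C1 + k*z^3/6 - z^4/8 - z^2/4 + 3*z/2


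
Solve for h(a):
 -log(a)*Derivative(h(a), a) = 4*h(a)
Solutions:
 h(a) = C1*exp(-4*li(a))


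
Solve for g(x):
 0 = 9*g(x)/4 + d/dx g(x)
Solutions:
 g(x) = C1*exp(-9*x/4)


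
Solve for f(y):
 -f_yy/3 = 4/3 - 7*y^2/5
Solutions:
 f(y) = C1 + C2*y + 7*y^4/20 - 2*y^2


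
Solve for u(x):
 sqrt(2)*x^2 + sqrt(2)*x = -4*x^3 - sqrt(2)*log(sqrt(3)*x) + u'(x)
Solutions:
 u(x) = C1 + x^4 + sqrt(2)*x^3/3 + sqrt(2)*x^2/2 + sqrt(2)*x*log(x) - sqrt(2)*x + sqrt(2)*x*log(3)/2


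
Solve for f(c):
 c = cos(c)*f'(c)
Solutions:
 f(c) = C1 + Integral(c/cos(c), c)


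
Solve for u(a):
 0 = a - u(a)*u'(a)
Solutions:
 u(a) = -sqrt(C1 + a^2)
 u(a) = sqrt(C1 + a^2)


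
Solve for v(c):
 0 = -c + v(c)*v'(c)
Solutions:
 v(c) = -sqrt(C1 + c^2)
 v(c) = sqrt(C1 + c^2)


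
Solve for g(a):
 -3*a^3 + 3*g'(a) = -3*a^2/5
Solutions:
 g(a) = C1 + a^4/4 - a^3/15


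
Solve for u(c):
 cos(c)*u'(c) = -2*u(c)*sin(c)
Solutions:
 u(c) = C1*cos(c)^2


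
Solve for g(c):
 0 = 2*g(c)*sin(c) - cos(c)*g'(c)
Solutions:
 g(c) = C1/cos(c)^2


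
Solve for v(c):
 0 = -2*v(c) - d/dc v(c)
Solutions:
 v(c) = C1*exp(-2*c)


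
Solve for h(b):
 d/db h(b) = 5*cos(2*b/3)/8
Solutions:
 h(b) = C1 + 15*sin(2*b/3)/16


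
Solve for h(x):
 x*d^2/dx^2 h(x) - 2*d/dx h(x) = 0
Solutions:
 h(x) = C1 + C2*x^3


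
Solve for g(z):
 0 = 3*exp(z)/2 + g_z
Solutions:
 g(z) = C1 - 3*exp(z)/2


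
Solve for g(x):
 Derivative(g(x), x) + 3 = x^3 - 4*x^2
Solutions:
 g(x) = C1 + x^4/4 - 4*x^3/3 - 3*x


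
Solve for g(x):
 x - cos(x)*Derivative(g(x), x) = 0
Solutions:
 g(x) = C1 + Integral(x/cos(x), x)


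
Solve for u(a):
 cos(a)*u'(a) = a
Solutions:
 u(a) = C1 + Integral(a/cos(a), a)


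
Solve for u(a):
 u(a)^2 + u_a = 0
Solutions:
 u(a) = 1/(C1 + a)


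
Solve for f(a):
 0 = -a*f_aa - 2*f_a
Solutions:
 f(a) = C1 + C2/a


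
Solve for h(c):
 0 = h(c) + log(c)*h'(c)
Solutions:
 h(c) = C1*exp(-li(c))


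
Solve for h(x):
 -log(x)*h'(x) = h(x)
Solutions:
 h(x) = C1*exp(-li(x))


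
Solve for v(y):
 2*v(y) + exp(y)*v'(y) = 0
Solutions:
 v(y) = C1*exp(2*exp(-y))


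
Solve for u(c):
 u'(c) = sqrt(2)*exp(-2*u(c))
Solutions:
 u(c) = log(-sqrt(C1 + 2*sqrt(2)*c))
 u(c) = log(C1 + 2*sqrt(2)*c)/2


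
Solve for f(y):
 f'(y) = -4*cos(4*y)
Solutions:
 f(y) = C1 - sin(4*y)


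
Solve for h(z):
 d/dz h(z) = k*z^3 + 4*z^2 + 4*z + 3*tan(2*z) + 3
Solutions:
 h(z) = C1 + k*z^4/4 + 4*z^3/3 + 2*z^2 + 3*z - 3*log(cos(2*z))/2


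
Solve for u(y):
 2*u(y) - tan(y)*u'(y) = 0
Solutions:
 u(y) = C1*sin(y)^2


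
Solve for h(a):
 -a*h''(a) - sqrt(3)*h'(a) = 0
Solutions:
 h(a) = C1 + C2*a^(1 - sqrt(3))


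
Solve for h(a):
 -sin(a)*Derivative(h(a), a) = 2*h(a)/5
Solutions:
 h(a) = C1*(cos(a) + 1)^(1/5)/(cos(a) - 1)^(1/5)


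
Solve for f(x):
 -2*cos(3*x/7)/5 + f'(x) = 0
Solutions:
 f(x) = C1 + 14*sin(3*x/7)/15


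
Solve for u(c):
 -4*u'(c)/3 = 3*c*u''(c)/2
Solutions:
 u(c) = C1 + C2*c^(1/9)


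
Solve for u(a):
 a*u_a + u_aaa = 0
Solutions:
 u(a) = C1 + Integral(C2*airyai(-a) + C3*airybi(-a), a)


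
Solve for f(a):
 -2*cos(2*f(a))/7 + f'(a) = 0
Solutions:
 -2*a/7 - log(sin(2*f(a)) - 1)/4 + log(sin(2*f(a)) + 1)/4 = C1


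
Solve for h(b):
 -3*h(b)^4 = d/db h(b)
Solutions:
 h(b) = (-3^(2/3) - 3*3^(1/6)*I)*(1/(C1 + 3*b))^(1/3)/6
 h(b) = (-3^(2/3) + 3*3^(1/6)*I)*(1/(C1 + 3*b))^(1/3)/6
 h(b) = (1/(C1 + 9*b))^(1/3)


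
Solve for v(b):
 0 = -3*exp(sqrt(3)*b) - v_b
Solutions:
 v(b) = C1 - sqrt(3)*exp(sqrt(3)*b)


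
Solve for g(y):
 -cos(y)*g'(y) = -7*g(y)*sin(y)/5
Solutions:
 g(y) = C1/cos(y)^(7/5)


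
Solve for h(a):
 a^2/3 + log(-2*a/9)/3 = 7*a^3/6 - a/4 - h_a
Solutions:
 h(a) = C1 + 7*a^4/24 - a^3/9 - a^2/8 - a*log(-a)/3 + a*(-log(2) + 1/3 + 2*log(6)/3)


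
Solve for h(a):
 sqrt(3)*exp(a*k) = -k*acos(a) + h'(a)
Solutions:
 h(a) = C1 + k*(a*acos(a) - sqrt(1 - a^2)) + sqrt(3)*Piecewise((exp(a*k)/k, Ne(k, 0)), (a, True))


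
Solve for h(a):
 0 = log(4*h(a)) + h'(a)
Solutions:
 Integral(1/(log(_y) + 2*log(2)), (_y, h(a))) = C1 - a


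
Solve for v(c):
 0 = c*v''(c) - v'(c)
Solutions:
 v(c) = C1 + C2*c^2


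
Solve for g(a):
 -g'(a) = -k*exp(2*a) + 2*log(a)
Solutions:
 g(a) = C1 - 2*a*log(a) + 2*a + k*exp(2*a)/2


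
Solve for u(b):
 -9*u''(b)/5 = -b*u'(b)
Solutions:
 u(b) = C1 + C2*erfi(sqrt(10)*b/6)


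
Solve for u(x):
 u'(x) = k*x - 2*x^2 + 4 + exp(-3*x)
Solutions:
 u(x) = C1 + k*x^2/2 - 2*x^3/3 + 4*x - exp(-3*x)/3


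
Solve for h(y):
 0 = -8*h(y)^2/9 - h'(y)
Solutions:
 h(y) = 9/(C1 + 8*y)


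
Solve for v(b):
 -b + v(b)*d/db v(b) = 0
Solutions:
 v(b) = -sqrt(C1 + b^2)
 v(b) = sqrt(C1 + b^2)


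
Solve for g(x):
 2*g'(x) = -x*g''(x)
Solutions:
 g(x) = C1 + C2/x


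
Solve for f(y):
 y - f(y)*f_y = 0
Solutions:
 f(y) = -sqrt(C1 + y^2)
 f(y) = sqrt(C1 + y^2)


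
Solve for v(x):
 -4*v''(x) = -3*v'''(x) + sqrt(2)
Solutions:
 v(x) = C1 + C2*x + C3*exp(4*x/3) - sqrt(2)*x^2/8


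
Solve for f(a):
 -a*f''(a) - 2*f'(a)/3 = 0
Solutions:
 f(a) = C1 + C2*a^(1/3)


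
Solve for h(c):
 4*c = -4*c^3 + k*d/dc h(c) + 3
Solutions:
 h(c) = C1 + c^4/k + 2*c^2/k - 3*c/k


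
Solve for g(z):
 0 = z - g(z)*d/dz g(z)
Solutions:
 g(z) = -sqrt(C1 + z^2)
 g(z) = sqrt(C1 + z^2)


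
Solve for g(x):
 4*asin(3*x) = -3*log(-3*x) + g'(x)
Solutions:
 g(x) = C1 + 3*x*log(-x) + 4*x*asin(3*x) - 3*x + 3*x*log(3) + 4*sqrt(1 - 9*x^2)/3


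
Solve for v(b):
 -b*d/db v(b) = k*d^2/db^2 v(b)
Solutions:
 v(b) = C1 + C2*sqrt(k)*erf(sqrt(2)*b*sqrt(1/k)/2)


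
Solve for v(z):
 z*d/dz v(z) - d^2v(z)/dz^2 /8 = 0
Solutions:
 v(z) = C1 + C2*erfi(2*z)


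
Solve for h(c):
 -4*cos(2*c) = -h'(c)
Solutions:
 h(c) = C1 + 2*sin(2*c)


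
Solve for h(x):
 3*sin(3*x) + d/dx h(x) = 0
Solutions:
 h(x) = C1 + cos(3*x)


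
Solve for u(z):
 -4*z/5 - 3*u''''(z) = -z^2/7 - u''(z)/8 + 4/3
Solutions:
 u(z) = C1 + C2*z + C3*exp(-sqrt(6)*z/12) + C4*exp(sqrt(6)*z/12) - 2*z^4/21 + 16*z^3/15 - 464*z^2/21


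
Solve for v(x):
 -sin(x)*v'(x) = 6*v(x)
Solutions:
 v(x) = C1*(cos(x)^3 + 3*cos(x)^2 + 3*cos(x) + 1)/(cos(x)^3 - 3*cos(x)^2 + 3*cos(x) - 1)


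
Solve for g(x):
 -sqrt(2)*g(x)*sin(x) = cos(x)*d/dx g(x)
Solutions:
 g(x) = C1*cos(x)^(sqrt(2))


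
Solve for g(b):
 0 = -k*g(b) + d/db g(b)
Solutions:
 g(b) = C1*exp(b*k)


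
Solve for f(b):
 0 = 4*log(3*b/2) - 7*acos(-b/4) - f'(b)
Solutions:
 f(b) = C1 + 4*b*log(b) - 7*b*acos(-b/4) - 4*b - 4*b*log(2) + 4*b*log(3) - 7*sqrt(16 - b^2)


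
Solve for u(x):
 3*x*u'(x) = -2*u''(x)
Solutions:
 u(x) = C1 + C2*erf(sqrt(3)*x/2)


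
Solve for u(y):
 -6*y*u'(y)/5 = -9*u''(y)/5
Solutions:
 u(y) = C1 + C2*erfi(sqrt(3)*y/3)


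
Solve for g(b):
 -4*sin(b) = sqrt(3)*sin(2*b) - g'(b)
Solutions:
 g(b) = C1 + sqrt(3)*sin(b)^2 - 4*cos(b)
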